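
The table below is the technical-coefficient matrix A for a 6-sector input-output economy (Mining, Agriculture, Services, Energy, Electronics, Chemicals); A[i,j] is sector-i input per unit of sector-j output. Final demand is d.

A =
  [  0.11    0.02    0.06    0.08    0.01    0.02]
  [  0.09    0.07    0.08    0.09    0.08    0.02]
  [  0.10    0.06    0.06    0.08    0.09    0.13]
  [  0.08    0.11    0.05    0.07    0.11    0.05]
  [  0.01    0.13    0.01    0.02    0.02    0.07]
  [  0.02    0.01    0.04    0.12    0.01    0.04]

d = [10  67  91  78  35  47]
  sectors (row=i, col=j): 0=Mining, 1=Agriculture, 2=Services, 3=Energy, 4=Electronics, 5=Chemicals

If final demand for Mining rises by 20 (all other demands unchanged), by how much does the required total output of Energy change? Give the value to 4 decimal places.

2.6210

Form M = I − A:
  [  0.89   -0.02   -0.06   -0.08   -0.01   -0.02]
  [ -0.09    0.93   -0.08   -0.09   -0.08   -0.02]
  [ -0.10   -0.06    0.94   -0.08   -0.09   -0.13]
  [ -0.08   -0.11   -0.05    0.93   -0.11   -0.05]
  [ -0.01   -0.13   -0.01   -0.02    0.98   -0.07]
  [ -0.02   -0.01   -0.04   -0.12   -0.01    0.96]
Leontief inverse L = M⁻¹:
  [  1.1504    0.0500    0.0863    0.1179    0.0374    0.0456]
  [  0.1415    1.1198    0.1155    0.1405    0.1198    0.0580]
  [  0.1529    0.1111    1.0993    0.1434    0.1294    0.1713]
  [  0.1310    0.1633    0.0874    1.1244    0.1498    0.0874]
  [  0.0382    0.1563    0.0335    0.0550    1.0437    0.0876]
  [  0.0486    0.0394    0.0601    0.1510    0.0370    1.0622]
Total output x = L · d:
  x_0 = 1.1504·10 + 0.0500·67 + 0.0863·91 + 0.1179·78 + 0.0374·35 + 0.0456·47 = 35.3530
  x_1 = 0.1415·10 + 1.1198·67 + 0.1155·91 + 0.1405·78 + 0.1198·35 + 0.0580·47 = 104.8348
  x_2 = 0.1529·10 + 0.1111·67 + 1.0993·91 + 0.1434·78 + 0.1294·35 + 0.1713·47 = 132.7751
  x_3 = 0.1310·10 + 0.1633·67 + 0.0874·91 + 1.1244·78 + 0.1498·35 + 0.0874·47 = 117.2592
  x_4 = 0.0382·10 + 0.1563·67 + 0.0335·91 + 0.0550·78 + 1.0437·35 + 0.0876·47 = 58.8431
  x_5 = 0.0486·10 + 0.0394·67 + 0.0601·91 + 0.1510·78 + 0.0370·35 + 1.0622·47 = 71.5895
Δx_3 = L[3,0] · Δd_0 = 0.1310 · 20 = 2.6210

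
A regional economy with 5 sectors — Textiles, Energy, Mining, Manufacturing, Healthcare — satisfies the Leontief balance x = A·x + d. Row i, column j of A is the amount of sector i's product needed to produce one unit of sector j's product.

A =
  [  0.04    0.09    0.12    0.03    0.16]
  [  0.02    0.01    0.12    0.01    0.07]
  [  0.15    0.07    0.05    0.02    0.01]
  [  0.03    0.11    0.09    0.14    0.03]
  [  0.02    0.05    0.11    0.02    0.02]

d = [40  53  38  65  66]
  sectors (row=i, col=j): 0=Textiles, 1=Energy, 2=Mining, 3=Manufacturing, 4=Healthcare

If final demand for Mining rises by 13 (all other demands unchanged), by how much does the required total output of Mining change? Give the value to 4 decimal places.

14.2498

Form M = I − A:
  [  0.96   -0.09   -0.12   -0.03   -0.16]
  [ -0.02    0.99   -0.12   -0.01   -0.07]
  [ -0.15   -0.07    0.95   -0.02   -0.01]
  [ -0.03   -0.11   -0.09    0.86   -0.03]
  [ -0.02   -0.05   -0.11   -0.02    0.98]
Leontief inverse L = M⁻¹:
  [  1.0775    0.1253    0.1782    0.0476    0.1882]
  [  0.0469    1.0311    0.1476    0.0190    0.0834]
  [  0.1754    0.0996    1.0961    0.0339    0.0480]
  [  0.0635    0.1491    0.1446    1.1715    0.0584]
  [  0.0454    0.0694    0.1372    0.0297    1.0351]
Total output x = L · d:
  x_0 = 1.0775·40 + 0.1253·53 + 0.1782·38 + 0.0476·65 + 0.1882·66 = 72.0276
  x_1 = 0.0469·40 + 1.0311·53 + 0.1476·38 + 0.0190·65 + 0.0834·66 = 68.8733
  x_2 = 0.1754·40 + 0.0996·53 + 1.0961·38 + 0.0339·65 + 0.0480·66 = 59.3194
  x_3 = 0.0635·40 + 0.1491·53 + 0.1446·38 + 1.1715·65 + 0.0584·66 = 95.9349
  x_4 = 0.0454·40 + 0.0694·53 + 0.1372·38 + 0.0297·65 + 1.0351·66 = 80.9470
Δx_2 = L[2,2] · Δd_2 = 1.0961 · 13 = 14.2498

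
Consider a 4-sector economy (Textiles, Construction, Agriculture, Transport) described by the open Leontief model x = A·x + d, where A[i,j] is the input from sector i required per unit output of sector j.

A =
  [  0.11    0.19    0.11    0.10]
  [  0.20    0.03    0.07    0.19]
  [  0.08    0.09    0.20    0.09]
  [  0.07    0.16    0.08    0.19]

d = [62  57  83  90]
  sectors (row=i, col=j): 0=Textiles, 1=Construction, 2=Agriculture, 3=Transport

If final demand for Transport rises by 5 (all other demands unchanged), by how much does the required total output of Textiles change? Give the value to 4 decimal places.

1.2368

Form M = I − A:
  [  0.89   -0.19   -0.11   -0.10]
  [ -0.20    0.97   -0.07   -0.19]
  [ -0.08   -0.09    0.80   -0.09]
  [ -0.07   -0.16   -0.08    0.81]
Leontief inverse L = M⁻¹:
  [  1.2308    0.3023    0.2204    0.2474]
  [  0.3026    1.1608    0.1761    0.3292]
  [  0.1778    0.1917    1.3125    0.2127]
  [  0.1837    0.2744    0.1835    1.3420]
Total output x = L · d:
  x_0 = 1.2308·62 + 0.3023·57 + 0.2204·83 + 0.2474·90 = 134.1014
  x_1 = 0.3026·62 + 1.1608·57 + 0.1761·83 + 0.3292·90 = 129.1744
  x_2 = 0.1778·62 + 0.1917·57 + 1.3125·83 + 0.2127·90 = 150.0336
  x_3 = 0.1837·62 + 0.2744·57 + 0.1835·83 + 1.3420·90 = 163.0342
Δx_0 = L[0,3] · Δd_3 = 0.2474 · 5 = 1.2368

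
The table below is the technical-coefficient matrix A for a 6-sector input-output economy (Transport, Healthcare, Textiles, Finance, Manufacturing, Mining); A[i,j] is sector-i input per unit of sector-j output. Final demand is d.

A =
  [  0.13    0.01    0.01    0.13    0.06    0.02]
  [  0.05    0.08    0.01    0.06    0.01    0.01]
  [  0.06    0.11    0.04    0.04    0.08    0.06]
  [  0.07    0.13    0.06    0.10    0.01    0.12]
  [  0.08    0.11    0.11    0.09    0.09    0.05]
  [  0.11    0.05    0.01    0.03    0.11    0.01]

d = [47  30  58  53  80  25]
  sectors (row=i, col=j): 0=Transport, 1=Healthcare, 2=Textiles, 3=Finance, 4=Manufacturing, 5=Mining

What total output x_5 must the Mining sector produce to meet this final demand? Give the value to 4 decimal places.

53.2781

Form M = I − A:
  [  0.87   -0.01   -0.01   -0.13   -0.06   -0.02]
  [ -0.05    0.92   -0.01   -0.06   -0.01   -0.01]
  [ -0.06   -0.11    0.96   -0.04   -0.08   -0.06]
  [ -0.07   -0.13   -0.06    0.90   -0.01   -0.12]
  [ -0.08   -0.11   -0.11   -0.09    0.91   -0.05]
  [ -0.11   -0.05   -0.01   -0.03   -0.11    0.99]
Leontief inverse L = M⁻¹:
  [  1.1854    0.0574    0.0356    0.1875    0.0905    0.0540]
  [  0.0777    1.1071    0.0208    0.0891    0.0232    0.0260]
  [  0.1108    0.1591    1.0639    0.0881    0.1138    0.0847]
  [  0.1334    0.1890    0.0829    1.1567    0.0493    0.1523]
  [  0.1488    0.1817    0.1443    0.1566    1.1360    0.0899]
  [  0.1573    0.0898    0.0343    0.0787    0.1401    1.0329]
Total output x = L · d:
  x_0 = 1.1854·47 + 0.0574·30 + 0.0356·58 + 0.1875·53 + 0.0905·80 + 0.0540·25 = 78.0270
  x_1 = 0.0777·47 + 1.1071·30 + 0.0208·58 + 0.0891·53 + 0.0232·80 + 0.0260·25 = 45.3049
  x_2 = 0.1108·47 + 0.1591·30 + 1.0639·58 + 0.0881·53 + 0.1138·80 + 0.0847·25 = 87.5768
  x_3 = 0.1334·47 + 0.1890·30 + 0.0829·58 + 1.1567·53 + 0.0493·80 + 0.1523·25 = 85.8022
  x_4 = 0.1488·47 + 0.1817·30 + 0.1443·58 + 0.1566·53 + 1.1360·80 + 0.0899·25 = 122.2475
  x_5 = 0.1573·47 + 0.0898·30 + 0.0343·58 + 0.0787·53 + 0.1401·80 + 1.0329·25 = 53.2781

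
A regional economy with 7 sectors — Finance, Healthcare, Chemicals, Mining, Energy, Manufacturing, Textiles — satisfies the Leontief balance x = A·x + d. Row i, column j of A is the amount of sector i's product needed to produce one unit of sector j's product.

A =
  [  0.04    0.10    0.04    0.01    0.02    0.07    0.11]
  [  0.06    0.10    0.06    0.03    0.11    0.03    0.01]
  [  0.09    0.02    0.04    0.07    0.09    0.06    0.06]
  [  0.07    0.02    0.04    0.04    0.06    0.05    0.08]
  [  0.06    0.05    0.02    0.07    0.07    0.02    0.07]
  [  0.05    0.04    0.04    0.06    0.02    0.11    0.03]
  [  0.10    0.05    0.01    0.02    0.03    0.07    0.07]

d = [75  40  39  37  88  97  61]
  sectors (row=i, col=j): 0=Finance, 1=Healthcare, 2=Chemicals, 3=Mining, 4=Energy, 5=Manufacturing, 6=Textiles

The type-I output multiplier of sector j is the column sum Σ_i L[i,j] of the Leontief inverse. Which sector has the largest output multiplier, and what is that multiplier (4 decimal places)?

Form M = I − A:
  [  0.96   -0.10   -0.04   -0.01   -0.02   -0.07   -0.11]
  [ -0.06    0.90   -0.06   -0.03   -0.11   -0.03   -0.01]
  [ -0.09   -0.02    0.96   -0.07   -0.09   -0.06   -0.06]
  [ -0.07   -0.02   -0.04    0.96   -0.06   -0.05   -0.08]
  [ -0.06   -0.05   -0.02   -0.07    0.93   -0.02   -0.07]
  [ -0.05   -0.04   -0.04   -0.06   -0.02    0.89   -0.03]
  [ -0.10   -0.05   -0.01   -0.02   -0.03   -0.07    0.93]
Leontief inverse L = M⁻¹:
  [  1.0827    0.1383    0.0623    0.0339    0.0548    0.1085    0.1441]
  [  0.1011    1.1394    0.0841    0.0588    0.1518    0.0625    0.0481]
  [  0.1345    0.0581    1.0629    0.0983    0.1246    0.1009    0.1062]
  [  0.1085    0.0522    0.0587    1.0629    0.0884    0.0852    0.1180]
  [  0.0984    0.0833    0.0394    0.0923    1.1016    0.0516    0.1076]
  [  0.0855    0.0699    0.0609    0.0840    0.0481    1.1475    0.0627]
  [  0.1352    0.0858    0.0298    0.0400    0.0565    0.1060    1.1052]
Total output x = L · d:
  x_0 = 1.0827·75 + 0.1383·40 + 0.0623·39 + 0.0339·37 + 0.0548·88 + 0.1085·97 + 0.1441·61 = 114.5654
  x_1 = 0.1011·75 + 1.1394·40 + 0.0841·39 + 0.0588·37 + 0.1518·88 + 0.0625·97 + 0.0481·61 = 80.9775
  x_2 = 0.1345·75 + 0.0581·40 + 1.0629·39 + 0.0983·37 + 0.1246·88 + 0.1009·97 + 0.1062·61 = 84.7282
  x_3 = 0.1085·75 + 0.0522·40 + 0.0587·39 + 1.0629·37 + 0.0884·88 + 0.0852·97 + 0.1180·61 = 75.0960
  x_4 = 0.0984·75 + 0.0833·40 + 0.0394·39 + 0.0923·37 + 1.1016·88 + 0.0516·97 + 0.1076·61 = 124.1691
  x_5 = 0.0855·75 + 0.0699·40 + 0.0609·39 + 0.0840·37 + 0.0481·88 + 1.1475·97 + 0.0627·61 = 134.0587
  x_6 = 0.1352·75 + 0.0858·40 + 0.0298·39 + 0.0400·37 + 0.0565·88 + 0.1060·97 + 1.1052·61 = 98.8858
Output multipliers (column sums of L):
  Finance: 1.7461
  Healthcare: 1.6271
  Chemicals: 1.3981
  Mining: 1.4703
  Energy: 1.6258
  Manufacturing: 1.6622
  Textiles: 1.6920

Finance (1.7461)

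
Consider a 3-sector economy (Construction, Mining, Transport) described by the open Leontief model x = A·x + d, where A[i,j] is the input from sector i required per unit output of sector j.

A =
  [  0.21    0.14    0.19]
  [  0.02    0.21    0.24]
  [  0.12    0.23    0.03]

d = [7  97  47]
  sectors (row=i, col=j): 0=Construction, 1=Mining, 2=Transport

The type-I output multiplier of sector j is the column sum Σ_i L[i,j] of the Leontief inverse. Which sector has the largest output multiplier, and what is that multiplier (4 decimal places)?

Mining (2.0918)

Form M = I − A:
  [  0.79   -0.14   -0.19]
  [ -0.02    0.79   -0.24]
  [ -0.12   -0.23    0.97]
Leontief inverse L = M⁻¹:
  [  1.3263    0.3348    0.3426]
  [  0.0899    1.3868    0.3607]
  [  0.1854    0.3702    1.1588]
Total output x = L · d:
  x_0 = 1.3263·7 + 0.3348·97 + 0.3426·47 = 57.8643
  x_1 = 0.0899·7 + 1.3868·97 + 0.3607·47 = 152.1011
  x_2 = 0.1854·7 + 0.3702·97 + 1.1588·47 = 91.6773
Output multipliers (column sums of L):
  Construction: 1.6016
  Mining: 2.0918
  Transport: 1.8622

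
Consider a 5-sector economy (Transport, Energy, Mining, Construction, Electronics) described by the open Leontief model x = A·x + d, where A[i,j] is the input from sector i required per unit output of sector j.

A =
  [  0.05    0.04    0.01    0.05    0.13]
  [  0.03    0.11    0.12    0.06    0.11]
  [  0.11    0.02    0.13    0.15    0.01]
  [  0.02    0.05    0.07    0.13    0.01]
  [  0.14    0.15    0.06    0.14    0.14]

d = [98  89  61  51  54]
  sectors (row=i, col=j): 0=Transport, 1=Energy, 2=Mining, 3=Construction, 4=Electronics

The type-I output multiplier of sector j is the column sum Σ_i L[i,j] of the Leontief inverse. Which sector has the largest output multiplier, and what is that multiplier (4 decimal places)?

Form M = I − A:
  [  0.95   -0.04   -0.01   -0.05   -0.13]
  [ -0.03    0.89   -0.12   -0.06   -0.11]
  [ -0.11   -0.02    0.87   -0.15   -0.01]
  [ -0.02   -0.05   -0.07    0.87   -0.01]
  [ -0.14   -0.15   -0.06   -0.14    0.86]
Leontief inverse L = M⁻¹:
  [  1.0889    0.0857    0.0450    0.1048    0.1773]
  [  0.0858    1.1677    0.1851    0.1441    0.1662]
  [  0.1497    0.0535    1.1796    0.2230    0.0458]
  [  0.0444    0.0761    0.1082    1.1809    0.0314]
  [  0.2099    0.2337    0.1395    0.2500    1.2289]
Total output x = L · d:
  x_0 = 1.0889·98 + 0.0857·89 + 0.0450·61 + 0.1048·51 + 0.1773·54 = 132.0028
  x_1 = 0.0858·98 + 1.1677·89 + 0.1851·61 + 0.1441·51 + 0.1662·54 = 139.9520
  x_2 = 0.1497·98 + 0.0535·89 + 1.1796·61 + 0.2230·51 + 0.0458·54 = 105.2375
  x_3 = 0.0444·98 + 0.0761·89 + 0.1082·61 + 1.1809·51 + 0.0314·54 = 79.6486
  x_4 = 0.2099·98 + 0.2337·89 + 0.1395·61 + 0.2500·51 + 1.2289·54 = 128.9979
Output multipliers (column sums of L):
  Transport: 1.5788
  Energy: 1.6167
  Mining: 1.6574
  Construction: 1.9029
  Electronics: 1.6496

Construction (1.9029)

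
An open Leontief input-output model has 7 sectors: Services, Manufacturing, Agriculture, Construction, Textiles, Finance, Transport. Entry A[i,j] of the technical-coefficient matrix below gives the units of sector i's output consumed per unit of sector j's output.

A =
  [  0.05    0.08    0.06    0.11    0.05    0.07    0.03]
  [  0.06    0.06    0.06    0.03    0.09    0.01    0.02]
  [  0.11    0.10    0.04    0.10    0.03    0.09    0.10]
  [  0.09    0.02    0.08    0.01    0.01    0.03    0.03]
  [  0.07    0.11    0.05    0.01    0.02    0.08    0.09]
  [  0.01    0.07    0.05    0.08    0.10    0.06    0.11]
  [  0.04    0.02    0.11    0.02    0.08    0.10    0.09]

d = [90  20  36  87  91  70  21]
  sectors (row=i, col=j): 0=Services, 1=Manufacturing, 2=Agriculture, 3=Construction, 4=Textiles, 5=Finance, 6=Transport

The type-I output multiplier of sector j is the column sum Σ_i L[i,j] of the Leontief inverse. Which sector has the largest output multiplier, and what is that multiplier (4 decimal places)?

Form M = I − A:
  [  0.95   -0.08   -0.06   -0.11   -0.05   -0.07   -0.03]
  [ -0.06    0.94   -0.06   -0.03   -0.09   -0.01   -0.02]
  [ -0.11   -0.10    0.96   -0.10   -0.03   -0.09   -0.10]
  [ -0.09   -0.02   -0.08    0.99   -0.01   -0.03   -0.03]
  [ -0.07   -0.11   -0.05   -0.01    0.98   -0.08   -0.09]
  [ -0.01   -0.07   -0.05   -0.08   -0.10    0.94   -0.11]
  [ -0.04   -0.02   -0.11   -0.02   -0.08   -0.10    0.91]
Leontief inverse L = M⁻¹:
  [  1.0987    0.1291    0.1088    0.1487    0.0909    0.1145    0.0787]
  [  0.0980    1.1022    0.0952    0.0600    0.1191    0.0463    0.0573]
  [  0.1673    0.1599    1.1056    0.1513    0.0871    0.1495    0.1622]
  [  0.1211    0.0546    0.1103    1.0431    0.0368    0.0633    0.0630]
  [  0.1125    0.1588    0.0997    0.0513    1.0688    0.1272    0.1409]
  [  0.0607    0.1226    0.1062    0.1161    0.1463    1.1140    0.1693]
  [  0.0899    0.0779    0.1634    0.0663    0.1280    0.1591    1.1556]
Total output x = L · d:
  x_0 = 1.0987·90 + 0.1291·20 + 0.1088·36 + 0.1487·87 + 0.0909·91 + 0.1145·70 + 0.0787·21 = 136.2592
  x_1 = 0.0980·90 + 1.1022·20 + 0.0952·36 + 0.0600·87 + 0.1191·91 + 0.0463·70 + 0.0573·21 = 54.7952
  x_2 = 0.1673·90 + 0.1599·20 + 1.1056·36 + 0.1513·87 + 0.0871·91 + 0.1495·70 + 0.1622·21 = 93.0210
  x_3 = 0.1211·90 + 0.0546·20 + 0.1103·36 + 1.0431·87 + 0.0368·91 + 0.0633·70 + 0.0630·21 = 115.8148
  x_4 = 0.1125·90 + 0.1588·20 + 0.0997·36 + 0.0513·87 + 1.0688·91 + 0.1272·70 + 0.1409·21 = 130.4704
  x_5 = 0.0607·90 + 0.1226·20 + 0.1062·36 + 0.1161·87 + 0.1463·91 + 1.1140·70 + 0.1693·21 = 116.6812
  x_6 = 0.0899·90 + 0.0779·20 + 0.1634·36 + 0.0663·87 + 0.1280·91 + 0.1591·70 + 1.1556·21 = 68.3523
Output multipliers (column sums of L):
  Services: 1.7481
  Manufacturing: 1.8050
  Agriculture: 1.7892
  Construction: 1.6369
  Textiles: 1.6770
  Finance: 1.7738
  Transport: 1.8271

Transport (1.8271)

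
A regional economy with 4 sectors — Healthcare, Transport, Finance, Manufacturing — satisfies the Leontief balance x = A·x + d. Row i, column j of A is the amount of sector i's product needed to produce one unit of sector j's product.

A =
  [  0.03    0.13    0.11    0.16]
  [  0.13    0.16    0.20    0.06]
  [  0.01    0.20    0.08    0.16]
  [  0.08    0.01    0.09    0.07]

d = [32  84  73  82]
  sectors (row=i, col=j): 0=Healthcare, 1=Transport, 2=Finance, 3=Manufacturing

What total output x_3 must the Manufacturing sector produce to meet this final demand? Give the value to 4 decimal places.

110.1119

Form M = I − A:
  [  0.97   -0.13   -0.11   -0.16]
  [ -0.13    0.84   -0.20   -0.06]
  [ -0.01   -0.20    0.92   -0.16]
  [ -0.08   -0.01   -0.09    0.93]
Leontief inverse L = M⁻¹:
  [  1.0815    0.2177    0.1996    0.2344]
  [  0.1916    1.2989    0.3221    0.1722]
  [  0.0711    0.2954    1.1826    0.2348]
  [  0.1020    0.0613    0.1351    1.1200]
Total output x = L · d:
  x_0 = 1.0815·32 + 0.2177·84 + 0.1996·73 + 0.2344·82 = 86.6855
  x_1 = 0.1916·32 + 1.2989·84 + 0.3221·73 + 0.1722·82 = 152.8694
  x_2 = 0.0711·32 + 0.2954·84 + 1.1826·73 + 0.2348·82 = 132.6724
  x_3 = 0.1020·32 + 0.0613·84 + 0.1351·73 + 1.1200·82 = 110.1119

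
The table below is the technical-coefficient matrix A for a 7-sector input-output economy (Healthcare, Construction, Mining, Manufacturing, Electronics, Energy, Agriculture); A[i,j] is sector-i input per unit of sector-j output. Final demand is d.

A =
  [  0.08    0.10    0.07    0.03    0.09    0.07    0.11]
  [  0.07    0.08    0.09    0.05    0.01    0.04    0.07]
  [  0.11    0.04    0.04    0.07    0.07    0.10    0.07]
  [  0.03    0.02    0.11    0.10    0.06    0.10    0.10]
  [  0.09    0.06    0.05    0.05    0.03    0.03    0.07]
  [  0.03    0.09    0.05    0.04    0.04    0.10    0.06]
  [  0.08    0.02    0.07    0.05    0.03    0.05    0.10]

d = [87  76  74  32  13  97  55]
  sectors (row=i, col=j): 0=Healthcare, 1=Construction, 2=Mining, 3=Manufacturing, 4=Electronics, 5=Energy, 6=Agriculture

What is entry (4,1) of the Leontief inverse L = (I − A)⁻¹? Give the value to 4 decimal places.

Form M = I − A:
  [  0.92   -0.10   -0.07   -0.03   -0.09   -0.07   -0.11]
  [ -0.07    0.92   -0.09   -0.05   -0.01   -0.04   -0.07]
  [ -0.11   -0.04    0.96   -0.07   -0.07   -0.10   -0.07]
  [ -0.03   -0.02   -0.11    0.90   -0.06   -0.10   -0.10]
  [ -0.09   -0.06   -0.05   -0.05    0.97   -0.03   -0.07]
  [ -0.03   -0.09   -0.05   -0.04   -0.04    0.90   -0.06]
  [ -0.08   -0.02   -0.07   -0.05   -0.03   -0.05    0.90]
Leontief inverse L = M⁻¹:
  [  1.1525    0.1593    0.1366    0.0821    0.1351    0.1362    0.1926]
  [  0.1249    1.1240    0.1422    0.0919    0.0472    0.0947    0.1339]
  [  0.1725    0.0962    1.1022    0.1188    0.1153    0.1654    0.1475]
  [  0.0953    0.0706    0.1734    1.1551    0.1061    0.1716    0.1787]
  [  0.1405    0.1015    0.0989    0.0879    1.0649    0.0790    0.1306]
  [  0.0798    0.1348    0.1001    0.0798    0.0722    1.1523    0.1193]
  [  0.1330    0.0614    0.1195    0.0901    0.0674    0.1033    1.1636]
Total output x = L · d:
  x_0 = 1.1525·87 + 0.1593·76 + 0.1366·74 + 0.0821·32 + 0.1351·13 + 0.1362·97 + 0.1926·55 = 150.6703
  x_1 = 0.1249·87 + 1.1240·76 + 0.1422·74 + 0.0919·32 + 0.0472·13 + 0.0947·97 + 0.1339·55 = 126.9100
  x_2 = 0.1725·87 + 0.0962·76 + 1.1022·74 + 0.1188·32 + 0.1153·13 + 0.1654·97 + 0.1475·55 = 133.3313
  x_3 = 0.0953·87 + 0.0706·76 + 0.1734·74 + 1.1551·32 + 0.1061·13 + 0.1716·97 + 0.1787·55 = 91.3102
  x_4 = 0.1405·87 + 0.1015·76 + 0.0989·74 + 0.0879·32 + 1.0649·13 + 0.0790·97 + 0.1306·55 = 58.7629
  x_5 = 0.0798·87 + 0.1348·76 + 0.1001·74 + 0.0798·32 + 0.0722·13 + 1.1523·97 + 0.1193·55 = 146.4257
  x_6 = 0.1330·87 + 0.0614·76 + 0.1195·74 + 0.0901·32 + 0.0674·13 + 0.1033·97 + 1.1636·55 = 102.8608

L[4,1] = 0.1015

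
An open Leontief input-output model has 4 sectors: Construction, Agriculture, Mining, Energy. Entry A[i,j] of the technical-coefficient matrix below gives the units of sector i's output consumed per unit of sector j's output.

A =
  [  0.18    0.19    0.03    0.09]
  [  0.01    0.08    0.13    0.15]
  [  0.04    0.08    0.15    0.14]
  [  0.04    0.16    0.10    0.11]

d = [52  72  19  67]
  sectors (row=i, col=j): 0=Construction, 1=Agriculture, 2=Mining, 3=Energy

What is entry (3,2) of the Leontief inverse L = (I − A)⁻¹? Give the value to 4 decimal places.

Form M = I − A:
  [  0.82   -0.19   -0.03   -0.09]
  [ -0.01    0.92   -0.13   -0.15]
  [ -0.04   -0.08    0.85   -0.14]
  [ -0.04   -0.16   -0.10    0.89]
Leontief inverse L = M⁻¹:
  [  1.2381    0.2990    0.1122    0.1932]
  [  0.0352    1.1520    0.2045    0.2299]
  [  0.0731    0.1618    1.2307    0.2283]
  [  0.0702    0.2387    0.1801    1.1993]
Total output x = L · d:
  x_0 = 1.2381·52 + 0.2990·72 + 0.1122·19 + 0.1932·67 = 100.9887
  x_1 = 0.0352·52 + 1.1520·72 + 0.2045·19 + 0.2299·67 = 104.0632
  x_2 = 0.0731·52 + 0.1618·72 + 1.2307·19 + 0.2283·67 = 54.1294
  x_3 = 0.0702·52 + 0.2387·72 + 0.1801·19 + 1.1993·67 = 104.6097

L[3,2] = 0.1801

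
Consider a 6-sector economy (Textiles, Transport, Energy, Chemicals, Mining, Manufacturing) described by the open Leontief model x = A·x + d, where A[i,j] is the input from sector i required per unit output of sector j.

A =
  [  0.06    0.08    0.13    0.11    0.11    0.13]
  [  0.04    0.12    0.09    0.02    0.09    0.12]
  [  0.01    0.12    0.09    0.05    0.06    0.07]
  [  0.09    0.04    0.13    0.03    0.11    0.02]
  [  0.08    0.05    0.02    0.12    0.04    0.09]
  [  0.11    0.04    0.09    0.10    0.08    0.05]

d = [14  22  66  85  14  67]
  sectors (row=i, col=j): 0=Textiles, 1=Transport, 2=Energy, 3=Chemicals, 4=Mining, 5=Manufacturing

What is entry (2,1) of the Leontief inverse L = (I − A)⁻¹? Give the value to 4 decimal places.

L[2,1] = 0.1791

Form M = I − A:
  [  0.94   -0.08   -0.13   -0.11   -0.11   -0.13]
  [ -0.04    0.88   -0.09   -0.02   -0.09   -0.12]
  [ -0.01   -0.12    0.91   -0.05   -0.06   -0.07]
  [ -0.09   -0.04   -0.13    0.97   -0.11   -0.02]
  [ -0.08   -0.05   -0.02   -0.12    0.96   -0.09]
  [ -0.11   -0.04   -0.09   -0.10   -0.08    0.95]
Leontief inverse L = M⁻¹:
  [  1.1338    0.1644    0.2312    0.1908    0.1996    0.2159]
  [  0.0964    1.1893    0.1658    0.0834    0.1585    0.1924]
  [  0.0541    0.1791    1.1534    0.0970    0.1169    0.1281]
  [  0.1349    0.1020    0.1969    1.0881    0.1691    0.0848]
  [  0.1330    0.1020    0.0926    0.1737    1.1043    0.1462]
  [  0.1659    0.1054    0.1716    0.1640    0.1517    1.1191]
Total output x = L · d:
  x_0 = 1.1338·14 + 0.1644·22 + 0.2312·66 + 0.1908·85 + 0.1996·14 + 0.2159·67 = 68.2344
  x_1 = 0.0964·14 + 1.1893·22 + 0.1658·66 + 0.0834·85 + 0.1585·14 + 0.1924·67 = 60.6595
  x_2 = 0.0541·14 + 0.1791·22 + 1.1534·66 + 0.0970·85 + 0.1169·14 + 0.1281·67 = 99.2853
  x_3 = 0.1349·14 + 0.1020·22 + 0.1969·66 + 1.0881·85 + 0.1691·14 + 0.0848·67 = 117.6709
  x_4 = 0.1330·14 + 0.1020·22 + 0.0926·66 + 0.1737·85 + 1.1043·14 + 0.1462·67 = 50.2378
  x_5 = 0.1659·14 + 0.1054·22 + 0.1716·66 + 0.1640·85 + 0.1517·14 + 1.1191·67 = 107.0042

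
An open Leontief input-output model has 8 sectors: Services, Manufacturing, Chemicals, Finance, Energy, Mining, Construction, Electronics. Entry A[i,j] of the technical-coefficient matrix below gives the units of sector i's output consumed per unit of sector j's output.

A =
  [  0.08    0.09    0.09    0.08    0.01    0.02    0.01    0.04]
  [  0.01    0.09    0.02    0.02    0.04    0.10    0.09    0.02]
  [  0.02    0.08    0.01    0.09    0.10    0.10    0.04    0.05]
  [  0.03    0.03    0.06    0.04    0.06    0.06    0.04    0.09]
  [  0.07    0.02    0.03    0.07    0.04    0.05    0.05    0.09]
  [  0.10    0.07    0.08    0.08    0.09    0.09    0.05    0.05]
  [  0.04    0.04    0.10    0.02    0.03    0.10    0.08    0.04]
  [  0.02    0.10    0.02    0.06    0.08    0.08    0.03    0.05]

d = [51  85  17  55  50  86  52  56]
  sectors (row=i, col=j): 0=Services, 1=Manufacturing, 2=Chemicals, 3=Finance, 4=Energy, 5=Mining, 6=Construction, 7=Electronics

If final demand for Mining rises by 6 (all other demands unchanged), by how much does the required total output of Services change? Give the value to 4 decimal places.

0.4627

Form M = I − A:
  [  0.92   -0.09   -0.09   -0.08   -0.01   -0.02   -0.01   -0.04]
  [ -0.01    0.91   -0.02   -0.02   -0.04   -0.10   -0.09   -0.02]
  [ -0.02   -0.08    0.99   -0.09   -0.10   -0.10   -0.04   -0.05]
  [ -0.03   -0.03   -0.06    0.96   -0.06   -0.06   -0.04   -0.09]
  [ -0.07   -0.02   -0.03   -0.07    0.96   -0.05   -0.05   -0.09]
  [ -0.10   -0.07   -0.08   -0.08   -0.09    0.91   -0.05   -0.05]
  [ -0.04   -0.04   -0.10   -0.02   -0.03   -0.10    0.92   -0.04]
  [ -0.02   -0.10   -0.02   -0.06   -0.08   -0.08   -0.03    0.95]
Leontief inverse L = M⁻¹:
  [  1.1115    0.1429    0.1256    0.1236    0.0536    0.0771    0.0466    0.0792]
  [  0.0462    1.1369    0.0606    0.0588    0.0817    0.1604    0.1319    0.0564]
  [  0.0649    0.1352    1.0563    0.1405    0.1521    0.1684    0.0867    0.1014]
  [  0.0655    0.0800    0.0965    1.0853    0.1064    0.1182    0.0764    0.1319]
  [  0.1066    0.0708    0.0708    0.1149    1.0839    0.1060    0.0852    0.1324]
  [  0.1554    0.1427    0.1380    0.1469    0.1536    1.1725    0.1037    0.1114]
  [  0.0817    0.0965    0.1449    0.0711    0.0823    0.1683    1.1230    0.0838]
  [  0.0584    0.1516    0.0595    0.1046    0.1265    0.1425    0.0729    1.0939]
Total output x = L · d:
  x_0 = 1.1115·51 + 0.1429·85 + 0.1256·17 + 0.1236·55 + 0.0536·50 + 0.0771·86 + 0.0466·52 + 0.0792·56 = 93.9406
  x_1 = 0.0462·51 + 1.1369·85 + 0.0606·17 + 0.0588·55 + 0.0817·50 + 0.1604·86 + 0.1319·52 + 0.0564·56 = 131.1554
  x_2 = 0.0649·51 + 0.1352·85 + 1.0563·17 + 0.1405·55 + 0.1521·50 + 0.1684·86 + 0.0867·52 + 0.1014·56 = 72.7534
  x_3 = 0.0655·51 + 0.0800·85 + 0.0965·17 + 1.0853·55 + 0.1064·50 + 0.1182·86 + 0.0764·52 + 0.1319·56 = 98.3164
  x_4 = 0.1066·51 + 0.0708·85 + 0.0708·17 + 0.1149·55 + 1.0839·50 + 0.1060·86 + 0.0852·52 + 0.1324·56 = 94.1444
  x_5 = 0.1554·51 + 0.1427·85 + 0.1380·17 + 0.1469·55 + 0.1536·50 + 1.1725·86 + 0.1037·52 + 0.1114·56 = 150.6231
  x_6 = 0.0817·51 + 0.0965·85 + 0.1449·17 + 0.0711·55 + 0.0823·50 + 0.1683·86 + 1.1230·52 + 0.0838·56 = 100.4156
  x_7 = 0.0584·51 + 0.1516·85 + 0.0595·17 + 0.1046·55 + 0.1265·50 + 0.1425·86 + 0.0729·52 + 1.0939·56 = 106.2550
Δx_0 = L[0,5] · Δd_5 = 0.0771 · 6 = 0.4627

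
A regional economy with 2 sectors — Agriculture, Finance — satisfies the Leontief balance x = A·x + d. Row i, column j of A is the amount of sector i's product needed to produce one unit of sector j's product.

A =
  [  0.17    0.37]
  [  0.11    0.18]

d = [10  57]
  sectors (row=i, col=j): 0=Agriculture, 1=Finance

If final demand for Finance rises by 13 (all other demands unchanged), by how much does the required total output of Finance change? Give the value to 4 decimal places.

Form M = I − A:
  [  0.83   -0.37]
  [ -0.11    0.82]
Leontief inverse L = M⁻¹:
  [  1.2815    0.5782]
  [  0.1719    1.2971]
Total output x = L · d:
  x_0 = 1.2815·10 + 0.5782·57 = 45.7728
  x_1 = 0.1719·10 + 1.2971·57 = 75.6524
Δx_1 = L[1,1] · Δd_1 = 1.2971 · 13 = 16.8620

16.8620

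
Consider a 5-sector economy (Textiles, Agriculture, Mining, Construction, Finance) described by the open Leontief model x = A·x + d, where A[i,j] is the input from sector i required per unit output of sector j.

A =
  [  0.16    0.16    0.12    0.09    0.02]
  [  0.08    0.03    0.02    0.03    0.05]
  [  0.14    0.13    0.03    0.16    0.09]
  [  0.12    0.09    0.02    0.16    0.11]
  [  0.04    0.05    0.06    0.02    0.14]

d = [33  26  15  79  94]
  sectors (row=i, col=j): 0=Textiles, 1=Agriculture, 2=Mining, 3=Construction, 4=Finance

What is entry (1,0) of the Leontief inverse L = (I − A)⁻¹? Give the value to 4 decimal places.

L[1,0] = 0.1211

Form M = I − A:
  [  0.84   -0.16   -0.12   -0.09   -0.02]
  [ -0.08    0.97   -0.02   -0.03   -0.05]
  [ -0.14   -0.13    0.97   -0.16   -0.09]
  [ -0.12   -0.09   -0.02    0.84   -0.11]
  [ -0.04   -0.05   -0.06   -0.02    0.86]
Leontief inverse L = M⁻¹:
  [  1.2731    0.2541    0.1717    0.1802    0.0854]
  [  0.1211    1.0663    0.0430    0.0611    0.0771]
  [  0.2432    0.2159    1.0805    0.2434    0.1624]
  [  0.2122    0.1678    0.0663    1.2361    0.1797]
  [  0.0882    0.0928    0.0874    0.0577    1.1868]
Total output x = L · d:
  x_0 = 1.2731·33 + 0.2541·26 + 0.1717·15 + 0.1802·79 + 0.0854·94 = 73.4628
  x_1 = 0.1211·33 + 1.0663·26 + 0.0430·15 + 0.0611·79 + 0.0771·94 = 44.4416
  x_2 = 0.2432·33 + 0.2159·26 + 1.0805·15 + 0.2434·79 + 0.1624·94 = 64.3450
  x_3 = 0.2122·33 + 0.1678·26 + 0.0663·15 + 1.2361·79 + 0.1797·94 = 126.9095
  x_4 = 0.0882·33 + 0.0928·26 + 0.0874·15 + 0.0577·79 + 1.1868·94 = 122.7436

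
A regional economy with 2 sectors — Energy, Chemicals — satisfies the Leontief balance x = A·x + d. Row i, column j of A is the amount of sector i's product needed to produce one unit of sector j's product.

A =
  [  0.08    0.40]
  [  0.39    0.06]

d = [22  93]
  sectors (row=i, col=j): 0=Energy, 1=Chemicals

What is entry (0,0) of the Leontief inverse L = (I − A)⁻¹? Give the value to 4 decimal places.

Form M = I − A:
  [  0.92   -0.40]
  [ -0.39    0.94]
Leontief inverse L = M⁻¹:
  [  1.3262    0.5643]
  [  0.5502    1.2980]
Total output x = L · d:
  x_0 = 1.3262·22 + 0.5643·93 = 81.6591
  x_1 = 0.5502·22 + 1.2980·93 = 132.8160

L[0,0] = 1.3262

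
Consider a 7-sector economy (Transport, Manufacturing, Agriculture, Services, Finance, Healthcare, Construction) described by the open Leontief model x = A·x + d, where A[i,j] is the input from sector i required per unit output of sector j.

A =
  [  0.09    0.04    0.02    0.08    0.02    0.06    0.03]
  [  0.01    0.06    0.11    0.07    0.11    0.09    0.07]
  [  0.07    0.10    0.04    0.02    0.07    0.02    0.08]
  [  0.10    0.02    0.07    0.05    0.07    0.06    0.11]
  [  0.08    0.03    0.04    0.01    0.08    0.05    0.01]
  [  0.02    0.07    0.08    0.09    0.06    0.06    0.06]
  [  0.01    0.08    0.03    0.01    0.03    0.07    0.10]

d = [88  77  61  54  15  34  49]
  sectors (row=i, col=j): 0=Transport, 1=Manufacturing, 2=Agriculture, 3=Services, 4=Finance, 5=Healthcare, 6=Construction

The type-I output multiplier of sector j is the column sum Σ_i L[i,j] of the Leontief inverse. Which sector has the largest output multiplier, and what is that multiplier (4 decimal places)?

Construction (1.7618)

Form M = I − A:
  [  0.91   -0.04   -0.02   -0.08   -0.02   -0.06   -0.03]
  [ -0.01    0.94   -0.11   -0.07   -0.11   -0.09   -0.07]
  [ -0.07   -0.10    0.96   -0.02   -0.07   -0.02   -0.08]
  [ -0.10   -0.02   -0.07    0.95   -0.07   -0.06   -0.11]
  [ -0.08   -0.03   -0.04   -0.01    0.92   -0.05   -0.01]
  [ -0.02   -0.07   -0.08   -0.09   -0.06    0.94   -0.06]
  [ -0.01   -0.08   -0.03   -0.01   -0.03   -0.07    0.90]
Leontief inverse L = M⁻¹:
  [  1.1234    0.0702    0.0518    0.1111    0.0536    0.0945    0.0680]
  [  0.0552    1.1117    0.1587    0.1061    0.1674    0.1384    0.1265]
  [  0.1024    0.1384    1.0768    0.0497    0.1124    0.0609    0.1213]
  [  0.1423    0.0657    0.1081    1.0846    0.1138    0.1049    0.1603]
  [  0.1090    0.0565    0.0651    0.0341    1.1098    0.0776    0.0355]
  [  0.0593    0.1133    0.1231    0.1228    0.1091    1.1030    0.1115]
  [  0.0306    0.1156    0.0635    0.0351    0.0660    0.1049    1.1388]
Total output x = L · d:
  x_0 = 1.1234·88 + 0.0702·77 + 0.0518·61 + 0.1111·54 + 0.0536·15 + 0.0945·34 + 0.0680·49 = 120.7738
  x_1 = 0.0552·88 + 1.1117·77 + 0.1587·61 + 0.1061·54 + 0.1674·15 + 0.1384·34 + 0.1265·49 = 119.2956
  x_2 = 0.1024·88 + 0.1384·77 + 1.0768·61 + 0.0497·54 + 0.1124·15 + 0.0609·34 + 0.1213·49 = 97.7371
  x_3 = 0.1423·88 + 0.0657·77 + 0.1081·61 + 1.0846·54 + 0.1138·15 + 0.1049·34 + 0.1603·49 = 95.8638
  x_4 = 0.1090·88 + 0.0565·77 + 0.0651·61 + 0.0341·54 + 1.1098·15 + 0.0776·34 + 0.0355·49 = 40.7830
  x_5 = 0.0593·88 + 0.1133·77 + 0.1231·61 + 0.1228·54 + 0.1091·15 + 1.1030·34 + 0.1115·49 = 72.6845
  x_6 = 0.0306·88 + 0.1156·77 + 0.0635·61 + 0.0351·54 + 0.0660·15 + 0.1049·34 + 1.1388·49 = 77.7262
Output multipliers (column sums of L):
  Transport: 1.6222
  Manufacturing: 1.6716
  Agriculture: 1.6471
  Services: 1.5434
  Finance: 1.7321
  Healthcare: 1.6843
  Construction: 1.7618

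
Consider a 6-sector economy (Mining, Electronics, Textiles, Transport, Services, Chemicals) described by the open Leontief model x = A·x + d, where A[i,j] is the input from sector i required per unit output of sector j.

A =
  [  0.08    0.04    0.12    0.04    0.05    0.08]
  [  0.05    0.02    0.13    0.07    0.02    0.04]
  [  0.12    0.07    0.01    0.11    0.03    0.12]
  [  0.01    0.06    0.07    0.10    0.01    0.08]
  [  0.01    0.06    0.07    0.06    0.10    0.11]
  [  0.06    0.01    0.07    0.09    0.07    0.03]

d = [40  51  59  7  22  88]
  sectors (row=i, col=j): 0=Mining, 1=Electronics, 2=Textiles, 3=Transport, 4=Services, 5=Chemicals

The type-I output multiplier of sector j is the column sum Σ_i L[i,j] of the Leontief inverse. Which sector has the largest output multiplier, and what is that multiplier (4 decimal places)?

Transport (1.7721)

Form M = I − A:
  [  0.92   -0.04   -0.12   -0.04   -0.05   -0.08]
  [ -0.05    0.98   -0.13   -0.07   -0.02   -0.04]
  [ -0.12   -0.07    0.99   -0.11   -0.03   -0.12]
  [ -0.01   -0.06   -0.07    0.90   -0.01   -0.08]
  [ -0.01   -0.06   -0.07   -0.06    0.90   -0.11]
  [ -0.06   -0.01   -0.07   -0.09   -0.07    0.97]
Leontief inverse L = M⁻¹:
  [  1.1231    0.0699    0.1671    0.0945    0.0809    0.1332]
  [  0.0856    1.0462    0.1649    0.1166    0.0414    0.0849]
  [  0.1586    0.0987    1.0705    0.1667    0.0618    0.1703]
  [  0.0389    0.0824    0.1070    1.1461    0.0294    0.1177]
  [  0.0439    0.0881    0.1164    0.1145    1.1331    0.1596]
  [  0.0886    0.0362    0.1076    0.1337    0.0944    1.0748]
Total output x = L · d:
  x_0 = 1.1231·40 + 0.0699·51 + 0.1671·59 + 0.0945·7 + 0.0809·22 + 0.1332·88 = 72.5104
  x_1 = 0.0856·40 + 1.0462·51 + 0.1649·59 + 0.1166·7 + 0.0414·22 + 0.0849·88 = 75.7141
  x_2 = 0.1586·40 + 0.0987·51 + 1.0705·59 + 0.1667·7 + 0.0618·22 + 0.1703·88 = 92.0490
  x_3 = 0.0389·40 + 0.0824·51 + 0.1070·59 + 1.1461·7 + 0.0294·22 + 0.1177·88 = 31.0966
  x_4 = 0.0439·40 + 0.0881·51 + 0.1164·59 + 0.1145·7 + 1.1331·22 + 0.1596·88 = 52.8930
  x_5 = 0.0886·40 + 0.0362·51 + 0.1076·59 + 0.1337·7 + 0.0944·22 + 1.0748·88 = 109.3324
Output multipliers (column sums of L):
  Mining: 1.5388
  Electronics: 1.4215
  Textiles: 1.7335
  Transport: 1.7721
  Services: 1.4410
  Chemicals: 1.7405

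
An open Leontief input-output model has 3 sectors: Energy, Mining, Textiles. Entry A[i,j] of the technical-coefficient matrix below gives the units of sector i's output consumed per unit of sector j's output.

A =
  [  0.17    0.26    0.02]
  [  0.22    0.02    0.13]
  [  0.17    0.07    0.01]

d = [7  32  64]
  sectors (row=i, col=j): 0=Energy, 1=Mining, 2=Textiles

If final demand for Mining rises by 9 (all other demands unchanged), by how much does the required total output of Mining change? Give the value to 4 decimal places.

Form M = I − A:
  [  0.83   -0.26   -0.02]
  [ -0.22    0.98   -0.13]
  [ -0.17   -0.07    0.99]
Leontief inverse L = M⁻¹:
  [  1.3135    0.3537    0.0730]
  [  0.3279    1.1184    0.1535]
  [  0.2487    0.1398    1.0335]
Total output x = L · d:
  x_0 = 1.3135·7 + 0.3537·32 + 0.0730·64 = 25.1837
  x_1 = 0.3279·7 + 1.1184·32 + 0.1535·64 = 47.9051
  x_2 = 0.2487·7 + 0.1398·32 + 1.0335·64 = 72.3582
Δx_1 = L[1,1] · Δd_1 = 1.1184 · 9 = 10.0652

10.0652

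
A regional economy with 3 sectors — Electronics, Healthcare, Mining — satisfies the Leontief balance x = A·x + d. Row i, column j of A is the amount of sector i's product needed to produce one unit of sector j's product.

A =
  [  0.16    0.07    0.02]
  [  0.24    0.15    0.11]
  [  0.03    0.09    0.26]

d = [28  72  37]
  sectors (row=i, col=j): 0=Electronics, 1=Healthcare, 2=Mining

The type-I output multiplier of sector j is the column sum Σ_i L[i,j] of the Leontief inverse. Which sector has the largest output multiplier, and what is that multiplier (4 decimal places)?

Form M = I − A:
  [  0.84   -0.07   -0.02]
  [ -0.24    0.85   -0.11]
  [ -0.03   -0.09    0.74]
Leontief inverse L = M⁻¹:
  [  1.2225    0.1058    0.0488]
  [  0.3572    1.2262    0.1919]
  [  0.0930    0.1534    1.3767]
Total output x = L · d:
  x_0 = 1.2225·28 + 0.1058·72 + 0.0488·37 = 43.6536
  x_1 = 0.3572·28 + 1.2262·72 + 0.1919·37 = 105.3900
  x_2 = 0.0930·28 + 0.1534·72 + 1.3767·37 = 64.5874
Output multipliers (column sums of L):
  Electronics: 1.6727
  Healthcare: 1.4855
  Mining: 1.6174

Electronics (1.6727)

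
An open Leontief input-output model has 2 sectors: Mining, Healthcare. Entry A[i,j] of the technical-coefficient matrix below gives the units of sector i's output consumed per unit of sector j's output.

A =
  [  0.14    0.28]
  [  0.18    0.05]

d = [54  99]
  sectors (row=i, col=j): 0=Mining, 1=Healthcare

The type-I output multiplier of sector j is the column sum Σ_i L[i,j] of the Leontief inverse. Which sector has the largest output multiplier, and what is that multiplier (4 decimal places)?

Form M = I − A:
  [  0.86   -0.28]
  [ -0.18    0.95]
Leontief inverse L = M⁻¹:
  [  1.2392    0.3652]
  [  0.2348    1.1218]
Total output x = L · d:
  x_0 = 1.2392·54 + 0.3652·99 = 103.0785
  x_1 = 0.2348·54 + 1.1218·99 = 123.7412
Output multipliers (column sums of L):
  Mining: 1.4740
  Healthcare: 1.4871

Healthcare (1.4871)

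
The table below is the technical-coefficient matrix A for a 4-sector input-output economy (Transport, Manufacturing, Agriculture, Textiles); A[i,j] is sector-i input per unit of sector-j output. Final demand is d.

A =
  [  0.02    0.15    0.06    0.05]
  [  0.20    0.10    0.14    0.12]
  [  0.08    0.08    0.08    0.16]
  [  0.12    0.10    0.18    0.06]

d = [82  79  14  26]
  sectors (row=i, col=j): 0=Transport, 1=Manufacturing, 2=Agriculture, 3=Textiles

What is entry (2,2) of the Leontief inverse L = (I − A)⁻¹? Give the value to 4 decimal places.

L[2,2] = 1.1648

Form M = I − A:
  [  0.98   -0.15   -0.06   -0.05]
  [ -0.20    0.90   -0.14   -0.12]
  [ -0.08   -0.08    0.92   -0.16]
  [ -0.12   -0.10   -0.18    0.94]
Leontief inverse L = M⁻¹:
  [  1.0846    0.2032    0.1221    0.1044]
  [  0.2916    1.2048    0.2436    0.2108]
  [  0.1543    0.1544    1.1648    0.2262]
  [  0.1990    0.1837    0.2645    1.1429]
Total output x = L · d:
  x_0 = 1.0846·82 + 0.2032·79 + 0.1221·14 + 0.1044·26 = 109.4193
  x_1 = 0.2916·82 + 1.2048·79 + 0.2436·14 + 0.2108·26 = 127.9762
  x_2 = 0.1543·82 + 0.1544·79 + 1.1648·14 + 0.2262·26 = 47.0342
  x_3 = 0.1990·82 + 0.1837·79 + 0.2645·14 + 1.1429·26 = 64.2490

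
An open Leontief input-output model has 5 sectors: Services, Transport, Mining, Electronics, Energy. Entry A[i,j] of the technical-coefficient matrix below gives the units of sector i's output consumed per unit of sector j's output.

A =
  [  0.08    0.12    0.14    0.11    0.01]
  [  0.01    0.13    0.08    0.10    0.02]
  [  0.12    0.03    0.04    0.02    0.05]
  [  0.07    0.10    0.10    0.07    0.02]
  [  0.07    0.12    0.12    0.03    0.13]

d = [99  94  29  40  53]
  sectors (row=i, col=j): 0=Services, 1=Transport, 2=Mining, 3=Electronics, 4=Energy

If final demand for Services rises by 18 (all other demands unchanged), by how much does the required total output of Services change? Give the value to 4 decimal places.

20.3351

Form M = I − A:
  [  0.92   -0.12   -0.14   -0.11   -0.01]
  [ -0.01    0.87   -0.08   -0.10   -0.02]
  [ -0.12   -0.03    0.96   -0.02   -0.05]
  [ -0.07   -0.10   -0.10    0.93   -0.02]
  [ -0.07   -0.12   -0.12   -0.03    0.87]
Leontief inverse L = M⁻¹:
  [  1.1297    0.1855    0.2008    0.1589    0.0324]
  [  0.0421    1.1803    0.1234    0.1358    0.0378]
  [  0.1511    0.0733    1.0835    0.0512    0.0669]
  [  0.1084    0.1529    0.1489    1.1090    0.0388]
  [  0.1213    0.1931    0.1878    0.0768    1.1678]
Total output x = L · d:
  x_0 = 1.1297·99 + 0.1855·94 + 0.2008·29 + 0.1589·40 + 0.0324·53 = 143.1802
  x_1 = 0.0421·99 + 1.1803·94 + 0.1234·29 + 0.1358·40 + 0.0378·53 = 126.1343
  x_2 = 0.1511·99 + 0.0733·94 + 1.0835·29 + 0.0512·40 + 0.0669·53 = 58.8658
  x_3 = 0.1084·99 + 0.1529·94 + 0.1489·29 + 1.1090·40 + 0.0388·53 = 75.8431
  x_4 = 0.1213·99 + 0.1931·94 + 0.1878·29 + 0.0768·40 + 1.1678·53 = 100.5723
Δx_0 = L[0,0] · Δd_0 = 1.1297 · 18 = 20.3351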